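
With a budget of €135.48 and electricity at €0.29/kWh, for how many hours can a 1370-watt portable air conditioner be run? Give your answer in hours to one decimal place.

341.0 h

Energy available = €135.48 ÷ €0.29/kWh = 467.1724 kWh
Hours = 467.1724 kWh ÷ 1.37 kW = 341.0 h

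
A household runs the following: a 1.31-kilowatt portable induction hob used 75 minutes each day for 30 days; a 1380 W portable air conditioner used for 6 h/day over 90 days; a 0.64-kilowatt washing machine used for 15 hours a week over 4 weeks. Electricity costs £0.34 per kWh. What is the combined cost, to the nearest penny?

portable induction hob: Runtime = 75 min × 30 = 2250 min = 37.5 h
portable induction hob: 1.31 kW × 37.5 h = 49.125 kWh
portable air conditioner: Runtime = 6 h/day × 90 days = 540 h
portable air conditioner: 1.38 kW × 540 h = 745.2 kWh
washing machine: Runtime = 15 h/week × 4 weeks = 60 h
washing machine: 0.64 kW × 60 h = 38.4 kWh
Total energy = 832.725 kWh
Cost = 832.725 × £0.34 = £283.13

£283.13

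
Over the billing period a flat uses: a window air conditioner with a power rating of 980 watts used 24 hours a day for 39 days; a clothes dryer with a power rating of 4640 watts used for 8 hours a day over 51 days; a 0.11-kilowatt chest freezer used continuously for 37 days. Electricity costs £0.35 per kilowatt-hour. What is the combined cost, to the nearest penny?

window air conditioner: Runtime = 24 h × 39 = 936 h
window air conditioner: 0.98 kW × 936 h = 917.28 kWh
clothes dryer: Runtime = 8 h/day × 51 days = 408 h
clothes dryer: 4.64 kW × 408 h = 1893.12 kWh
chest freezer: Runtime = 24 h × 37 = 888 h
chest freezer: 0.11 kW × 888 h = 97.68 kWh
Total energy = 2908.08 kWh
Cost = 2908.08 × £0.35 = £1017.83

£1017.83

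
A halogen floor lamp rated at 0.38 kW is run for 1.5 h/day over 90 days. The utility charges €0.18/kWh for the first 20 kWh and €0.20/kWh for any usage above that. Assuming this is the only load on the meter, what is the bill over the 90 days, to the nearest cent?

€9.86

Runtime = 1.5 h/day × 90 days = 135 h
Energy = 0.38 kW × 135 h = 51.3 kWh
Tier 1 (0–20 kWh): 20 × €0.18 = €3.6
Above 20 kWh: 31.3 × €0.20 = €6.26
Bill = €9.86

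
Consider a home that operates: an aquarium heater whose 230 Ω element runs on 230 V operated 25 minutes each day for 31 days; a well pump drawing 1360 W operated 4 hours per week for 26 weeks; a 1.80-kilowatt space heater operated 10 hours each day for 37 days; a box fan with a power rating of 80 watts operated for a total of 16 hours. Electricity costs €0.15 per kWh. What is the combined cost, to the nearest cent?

aquarium heater: Power = V²/R = 230²/230 = 230 W = 0.23 kW
aquarium heater: Runtime = 25 min × 31 = 775 min = 12.916666… h
aquarium heater: 0.23 kW × 12.916666… h = 2.970833… kWh
well pump: Runtime = 4 h/week × 26 weeks = 104 h
well pump: 1.36 kW × 104 h = 141.44 kWh
space heater: Runtime = 10 h/day × 37 days = 370 h
space heater: 1.8 kW × 370 h = 666 kWh
box fan: 0.08 kW × 16 h = 1.28 kWh
Total energy = 811.690833… kWh
Cost = 811.690833… × €0.15 = €121.75

€121.75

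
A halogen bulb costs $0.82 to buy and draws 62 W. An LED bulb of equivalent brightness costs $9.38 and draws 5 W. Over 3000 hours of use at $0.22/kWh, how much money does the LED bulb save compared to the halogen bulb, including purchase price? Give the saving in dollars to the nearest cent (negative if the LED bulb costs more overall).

halogen bulb: $0.82 + (62/1000) kW × 3000 h × $0.22 = $0.82 + $40.92 = $41.74
LED bulb: $9.38 + (5/1000) kW × 3000 h × $0.22 = $9.38 + $3.3 = $12.68
Saving = $41.74 − $12.68 = $29.06

$29.06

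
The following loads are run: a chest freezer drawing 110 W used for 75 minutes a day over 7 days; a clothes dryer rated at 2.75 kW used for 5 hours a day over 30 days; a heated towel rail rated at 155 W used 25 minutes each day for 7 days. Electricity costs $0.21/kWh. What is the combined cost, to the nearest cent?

$86.92

chest freezer: Runtime = 75 min × 7 = 525 min = 8.75 h
chest freezer: 0.11 kW × 8.75 h = 0.9625 kWh
clothes dryer: Runtime = 5 h/day × 30 days = 150 h
clothes dryer: 2.75 kW × 150 h = 412.5 kWh
heated towel rail: Runtime = 25 min × 7 = 175 min = 2.916666… h
heated towel rail: 0.155 kW × 2.916666… h = 0.452083… kWh
Total energy = 413.914583… kWh
Cost = 413.914583… × $0.21 = $86.92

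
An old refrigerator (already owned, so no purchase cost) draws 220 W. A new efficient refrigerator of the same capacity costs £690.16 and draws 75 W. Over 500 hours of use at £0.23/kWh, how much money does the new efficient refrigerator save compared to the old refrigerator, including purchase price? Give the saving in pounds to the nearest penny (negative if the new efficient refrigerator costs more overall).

old refrigerator: £0.00 + (220/1000) kW × 500 h × £0.23 = £0.00 + £25.3 = £25.3
new efficient refrigerator: £690.16 + (75/1000) kW × 500 h × £0.23 = £690.16 + £8.625 = £698.785
Saving = £25.3 − £698.785 = −£673.485 → -£673.49

-£673.49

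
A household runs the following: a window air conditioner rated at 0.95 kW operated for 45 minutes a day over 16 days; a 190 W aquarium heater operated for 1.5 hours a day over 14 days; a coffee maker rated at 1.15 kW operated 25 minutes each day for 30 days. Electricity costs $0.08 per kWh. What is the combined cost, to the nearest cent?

$2.38

window air conditioner: Runtime = 45 min × 16 = 720 min = 12 h
window air conditioner: 0.95 kW × 12 h = 11.4 kWh
aquarium heater: Runtime = 1.5 h/day × 14 days = 21 h
aquarium heater: 0.19 kW × 21 h = 3.99 kWh
coffee maker: Runtime = 25 min × 30 = 750 min = 12.5 h
coffee maker: 1.15 kW × 12.5 h = 14.375 kWh
Total energy = 29.765 kWh
Cost = 29.765 × $0.08 = $2.38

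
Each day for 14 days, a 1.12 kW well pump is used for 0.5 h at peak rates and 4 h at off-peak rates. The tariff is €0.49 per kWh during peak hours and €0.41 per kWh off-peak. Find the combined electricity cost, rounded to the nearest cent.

Peak energy = 1.12 kW × 0.5 h × 14 = 7.84 kWh
Off-peak energy = 1.12 kW × 4 h × 14 = 62.72 kWh
Cost = 7.84 × €0.49 + 62.72 × €0.41 = €3.8416 + €25.7152 = €29.56

€29.56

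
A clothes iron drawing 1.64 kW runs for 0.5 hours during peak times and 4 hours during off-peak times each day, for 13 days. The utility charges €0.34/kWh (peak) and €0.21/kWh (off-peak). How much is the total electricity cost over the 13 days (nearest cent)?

€21.53

Peak energy = 1.64 kW × 0.5 h × 13 = 10.66 kWh
Off-peak energy = 1.64 kW × 4 h × 13 = 85.28 kWh
Cost = 10.66 × €0.34 + 85.28 × €0.21 = €3.6244 + €17.9088 = €21.53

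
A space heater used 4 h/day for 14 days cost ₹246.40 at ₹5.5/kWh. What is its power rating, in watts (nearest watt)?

800 W

Energy = ₹246.40 ÷ ₹5.5/kWh = 44.8 kWh
Runtime = 4 h/day × 14 days = 56 h
Power = 44.8 kWh ÷ 56 h = 0.8 kW = 800 W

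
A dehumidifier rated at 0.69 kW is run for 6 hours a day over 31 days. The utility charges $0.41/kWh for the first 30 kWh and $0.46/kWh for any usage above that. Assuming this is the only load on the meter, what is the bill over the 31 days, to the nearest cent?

$57.54

Runtime = 6 h/day × 31 days = 186 h
Energy = 0.69 kW × 186 h = 128.34 kWh
Tier 1 (0–30 kWh): 30 × $0.41 = $12.3
Above 30 kWh: 98.34 × $0.46 = $45.2364
Bill = $57.54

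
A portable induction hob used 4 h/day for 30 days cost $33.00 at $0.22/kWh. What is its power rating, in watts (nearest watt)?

1250 W

Energy = $33.00 ÷ $0.22/kWh = 150 kWh
Runtime = 4 h/day × 30 days = 120 h
Power = 150 kWh ÷ 120 h = 1.25 kW = 1250 W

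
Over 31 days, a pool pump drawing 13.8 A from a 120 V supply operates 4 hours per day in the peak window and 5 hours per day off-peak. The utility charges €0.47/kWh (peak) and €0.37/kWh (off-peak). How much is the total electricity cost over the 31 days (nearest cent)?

€191.48

Power = 13.8 A × 120 V = 1656 W = 1.656 kW
Peak energy = 1.656 kW × 4 h × 31 = 205.344 kWh
Off-peak energy = 1.656 kW × 5 h × 31 = 256.68 kWh
Cost = 205.344 × €0.47 + 256.68 × €0.37 = €96.51168 + €94.9716 = €191.48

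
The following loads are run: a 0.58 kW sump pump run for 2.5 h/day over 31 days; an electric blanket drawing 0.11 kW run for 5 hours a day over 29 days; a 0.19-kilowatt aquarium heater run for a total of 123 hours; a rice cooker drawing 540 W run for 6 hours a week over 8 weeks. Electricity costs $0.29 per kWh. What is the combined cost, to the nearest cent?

sump pump: Runtime = 2.5 h/day × 31 days = 77.5 h
sump pump: 0.58 kW × 77.5 h = 44.95 kWh
electric blanket: Runtime = 5 h/day × 29 days = 145 h
electric blanket: 0.11 kW × 145 h = 15.95 kWh
aquarium heater: 0.19 kW × 123 h = 23.37 kWh
rice cooker: Runtime = 6 h/week × 8 weeks = 48 h
rice cooker: 0.54 kW × 48 h = 25.92 kWh
Total energy = 110.19 kWh
Cost = 110.19 × $0.29 = $31.96

$31.96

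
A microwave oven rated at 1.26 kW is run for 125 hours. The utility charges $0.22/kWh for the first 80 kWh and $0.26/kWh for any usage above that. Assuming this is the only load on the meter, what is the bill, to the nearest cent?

Energy = 1.26 kW × 125 h = 157.5 kWh
Tier 1 (0–80 kWh): 80 × $0.22 = $17.6
Above 80 kWh: 77.5 × $0.26 = $20.15
Bill = $37.75

$37.75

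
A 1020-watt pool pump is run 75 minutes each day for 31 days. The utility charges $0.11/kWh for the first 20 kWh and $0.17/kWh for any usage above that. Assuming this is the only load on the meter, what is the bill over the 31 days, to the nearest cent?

Runtime = 75 min × 31 = 2325 min = 38.75 h
Energy = 1.02 kW × 38.75 h = 39.525 kWh
Tier 1 (0–20 kWh): 20 × $0.11 = $2.2
Above 20 kWh: 19.525 × $0.17 = $3.31925
Bill = $5.52

$5.52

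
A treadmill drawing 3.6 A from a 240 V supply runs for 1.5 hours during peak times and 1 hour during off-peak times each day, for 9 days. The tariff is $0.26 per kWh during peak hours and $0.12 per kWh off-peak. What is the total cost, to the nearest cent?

Power = 3.6 A × 240 V = 864 W = 0.864 kW
Peak energy = 0.864 kW × 1.5 h × 9 = 11.664 kWh
Off-peak energy = 0.864 kW × 1 h × 9 = 7.776 kWh
Cost = 11.664 × $0.26 + 7.776 × $0.12 = $3.03264 + $0.93312 = $3.97

$3.97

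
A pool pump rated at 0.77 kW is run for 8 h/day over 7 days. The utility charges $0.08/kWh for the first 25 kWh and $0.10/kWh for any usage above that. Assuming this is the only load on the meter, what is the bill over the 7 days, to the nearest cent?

$3.81

Runtime = 8 h/day × 7 days = 56 h
Energy = 0.77 kW × 56 h = 43.12 kWh
Tier 1 (0–25 kWh): 25 × $0.08 = $2
Above 25 kWh: 18.12 × $0.10 = $1.812
Bill = $3.81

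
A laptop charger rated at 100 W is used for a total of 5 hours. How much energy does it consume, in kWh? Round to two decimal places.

Energy = 0.1 kW × 5 h = 0.5 kWh

0.50 kWh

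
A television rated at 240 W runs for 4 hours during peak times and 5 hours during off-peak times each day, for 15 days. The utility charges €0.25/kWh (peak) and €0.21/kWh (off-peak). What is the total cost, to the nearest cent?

€7.38

Peak energy = 0.24 kW × 4 h × 15 = 14.4 kWh
Off-peak energy = 0.24 kW × 5 h × 15 = 18 kWh
Cost = 14.4 × €0.25 + 18 × €0.21 = €3.6 + €3.78 = €7.38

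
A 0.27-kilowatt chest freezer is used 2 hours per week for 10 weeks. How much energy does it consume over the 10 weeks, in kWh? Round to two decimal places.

Runtime = 2 h/week × 10 weeks = 20 h
Energy = 0.27 kW × 20 h = 5.4 kWh

5.40 kWh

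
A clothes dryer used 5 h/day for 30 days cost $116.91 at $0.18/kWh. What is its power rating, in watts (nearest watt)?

4330 W

Energy = $116.91 ÷ $0.18/kWh = 649.5 kWh
Runtime = 5 h/day × 30 days = 150 h
Power = 649.5 kWh ÷ 150 h = 4.33 kW = 4330 W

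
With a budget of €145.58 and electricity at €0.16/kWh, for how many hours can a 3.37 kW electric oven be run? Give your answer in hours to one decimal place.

270.0 h

Energy available = €145.58 ÷ €0.16/kWh = 909.875 kWh
Hours = 909.875 kWh ÷ 3.37 kW = 270.0 h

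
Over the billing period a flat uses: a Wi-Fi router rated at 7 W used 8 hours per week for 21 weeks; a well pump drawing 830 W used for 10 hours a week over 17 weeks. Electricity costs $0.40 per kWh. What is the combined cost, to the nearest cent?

Wi-Fi router: Runtime = 8 h/week × 21 weeks = 168 h
Wi-Fi router: 0.007 kW × 168 h = 1.176 kWh
well pump: Runtime = 10 h/week × 17 weeks = 170 h
well pump: 0.83 kW × 170 h = 141.1 kWh
Total energy = 142.276 kWh
Cost = 142.276 × $0.40 = $56.91

$56.91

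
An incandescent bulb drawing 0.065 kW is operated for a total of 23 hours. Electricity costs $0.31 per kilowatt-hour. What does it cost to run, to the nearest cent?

Energy = 0.065 kW × 23 h = 1.495 kWh
Cost = 1.495 kWh × $0.31/kWh = $0.46

$0.46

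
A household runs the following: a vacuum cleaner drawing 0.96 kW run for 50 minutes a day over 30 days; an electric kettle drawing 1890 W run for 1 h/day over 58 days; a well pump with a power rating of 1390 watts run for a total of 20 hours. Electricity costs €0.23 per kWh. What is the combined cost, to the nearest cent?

€37.13

vacuum cleaner: Runtime = 50 min × 30 = 1500 min = 25 h
vacuum cleaner: 0.96 kW × 25 h = 24 kWh
electric kettle: Runtime = 1 h/day × 58 days = 58 h
electric kettle: 1.89 kW × 58 h = 109.62 kWh
well pump: 1.39 kW × 20 h = 27.8 kWh
Total energy = 161.42 kWh
Cost = 161.42 × €0.23 = €37.13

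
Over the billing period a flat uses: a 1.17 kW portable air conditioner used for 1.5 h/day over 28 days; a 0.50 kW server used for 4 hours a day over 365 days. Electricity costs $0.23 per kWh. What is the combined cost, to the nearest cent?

portable air conditioner: Runtime = 1.5 h/day × 28 days = 42 h
portable air conditioner: 1.17 kW × 42 h = 49.14 kWh
server: Runtime = 4 h/day × 365 days = 1460 h
server: 0.5 kW × 1460 h = 730 kWh
Total energy = 779.14 kWh
Cost = 779.14 × $0.23 = $179.20

$179.20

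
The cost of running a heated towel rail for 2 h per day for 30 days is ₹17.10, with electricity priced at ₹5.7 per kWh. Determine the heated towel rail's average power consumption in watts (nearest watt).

Energy = ₹17.10 ÷ ₹5.7/kWh = 3 kWh
Runtime = 2 h/day × 30 days = 60 h
Power = 3 kWh ÷ 60 h = 0.05 kW = 50 W

50 W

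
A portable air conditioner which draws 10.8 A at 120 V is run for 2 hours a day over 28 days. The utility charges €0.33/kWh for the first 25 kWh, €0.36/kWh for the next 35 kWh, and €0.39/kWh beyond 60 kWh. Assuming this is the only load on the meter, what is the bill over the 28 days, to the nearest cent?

Power = 10.8 A × 120 V = 1296 W = 1.296 kW
Runtime = 2 h/day × 28 days = 56 h
Energy = 1.296 kW × 56 h = 72.576 kWh
Tier 1 (0–25 kWh): 25 × €0.33 = €8.25
Tier 2 (25–60 kWh): 35 × €0.36 = €12.6
Above 60 kWh: 12.576 × €0.39 = €4.90464
Bill = €25.75

€25.75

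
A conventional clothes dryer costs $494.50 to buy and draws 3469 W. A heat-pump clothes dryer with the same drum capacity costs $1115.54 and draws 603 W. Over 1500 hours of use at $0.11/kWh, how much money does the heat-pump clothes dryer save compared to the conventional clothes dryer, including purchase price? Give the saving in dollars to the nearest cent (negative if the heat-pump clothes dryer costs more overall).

conventional clothes dryer: $494.50 + (3469/1000) kW × 1500 h × $0.11 = $494.50 + $572.385 = $1066.885
heat-pump clothes dryer: $1115.54 + (603/1000) kW × 1500 h × $0.11 = $1115.54 + $99.495 = $1215.035
Saving = $1066.885 − $1215.035 = −$148.15

-$148.15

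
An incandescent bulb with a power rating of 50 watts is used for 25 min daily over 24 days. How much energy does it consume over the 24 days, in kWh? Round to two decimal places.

Runtime = 25 min × 24 = 600 min = 10 h
Energy = 0.05 kW × 10 h = 0.5 kWh

0.50 kWh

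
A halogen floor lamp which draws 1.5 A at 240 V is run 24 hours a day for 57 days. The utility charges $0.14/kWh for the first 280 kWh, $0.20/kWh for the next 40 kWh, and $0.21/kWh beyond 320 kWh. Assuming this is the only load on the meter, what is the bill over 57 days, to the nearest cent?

$83.42

Power = 1.5 A × 240 V = 360 W = 0.36 kW
Runtime = 24 h × 57 = 1368 h
Energy = 0.36 kW × 1368 h = 492.48 kWh
Tier 1 (0–280 kWh): 280 × $0.14 = $39.2
Tier 2 (280–320 kWh): 40 × $0.20 = $8
Above 320 kWh: 172.48 × $0.21 = $36.2208
Bill = $83.42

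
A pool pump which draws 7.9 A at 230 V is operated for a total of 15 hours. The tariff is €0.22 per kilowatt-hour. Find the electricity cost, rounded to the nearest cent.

Power = 7.9 A × 230 V = 1817 W = 1.817 kW
Energy = 1.817 kW × 15 h = 27.255 kWh
Cost = 27.255 kWh × €0.22/kWh = €6.00

€6.00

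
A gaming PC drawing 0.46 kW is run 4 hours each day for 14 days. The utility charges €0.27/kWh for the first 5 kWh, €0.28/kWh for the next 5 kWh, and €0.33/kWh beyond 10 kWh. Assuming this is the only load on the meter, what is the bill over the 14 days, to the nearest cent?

€7.95

Runtime = 4 h/day × 14 days = 56 h
Energy = 0.46 kW × 56 h = 25.76 kWh
Tier 1 (0–5 kWh): 5 × €0.27 = €1.35
Tier 2 (5–10 kWh): 5 × €0.28 = €1.4
Above 10 kWh: 15.76 × €0.33 = €5.2008
Bill = €7.95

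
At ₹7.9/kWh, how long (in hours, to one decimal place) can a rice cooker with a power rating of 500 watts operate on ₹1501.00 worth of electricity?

380.0 h

Energy available = ₹1501.00 ÷ ₹7.9/kWh = 190 kWh
Hours = 190 kWh ÷ 0.5 kW = 380.0 h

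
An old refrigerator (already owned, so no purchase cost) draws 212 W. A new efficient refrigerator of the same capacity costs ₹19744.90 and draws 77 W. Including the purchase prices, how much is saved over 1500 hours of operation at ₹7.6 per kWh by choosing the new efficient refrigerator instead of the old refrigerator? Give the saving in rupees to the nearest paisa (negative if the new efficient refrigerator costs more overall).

old refrigerator: ₹0.00 + (212/1000) kW × 1500 h × ₹7.6 = ₹0.00 + ₹2416.8 = ₹2416.8
new efficient refrigerator: ₹19744.90 + (77/1000) kW × 1500 h × ₹7.6 = ₹19744.90 + ₹877.8 = ₹20622.7
Saving = ₹2416.8 − ₹20622.7 = −₹18205.9

-₹18205.90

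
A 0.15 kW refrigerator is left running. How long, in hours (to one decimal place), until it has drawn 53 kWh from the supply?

353.3 h

Hours = 53 kWh ÷ 0.15 kW = 353.3 h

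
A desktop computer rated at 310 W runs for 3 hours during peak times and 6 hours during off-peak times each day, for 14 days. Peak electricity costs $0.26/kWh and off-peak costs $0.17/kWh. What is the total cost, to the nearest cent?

Peak energy = 0.31 kW × 3 h × 14 = 13.02 kWh
Off-peak energy = 0.31 kW × 6 h × 14 = 26.04 kWh
Cost = 13.02 × $0.26 + 26.04 × $0.17 = $3.3852 + $4.4268 = $7.81

$7.81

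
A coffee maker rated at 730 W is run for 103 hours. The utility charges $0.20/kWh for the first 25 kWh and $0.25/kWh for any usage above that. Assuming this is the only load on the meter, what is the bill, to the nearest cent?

Energy = 0.73 kW × 103 h = 75.19 kWh
Tier 1 (0–25 kWh): 25 × $0.20 = $5
Above 25 kWh: 50.19 × $0.25 = $12.5475
Bill = $17.55

$17.55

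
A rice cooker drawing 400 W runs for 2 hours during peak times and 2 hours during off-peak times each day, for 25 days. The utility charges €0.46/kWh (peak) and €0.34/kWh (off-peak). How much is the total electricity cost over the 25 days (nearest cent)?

Peak energy = 0.4 kW × 2 h × 25 = 20 kWh
Off-peak energy = 0.4 kW × 2 h × 25 = 20 kWh
Cost = 20 × €0.46 + 20 × €0.34 = €9.2 + €6.8 = €16.00

€16.00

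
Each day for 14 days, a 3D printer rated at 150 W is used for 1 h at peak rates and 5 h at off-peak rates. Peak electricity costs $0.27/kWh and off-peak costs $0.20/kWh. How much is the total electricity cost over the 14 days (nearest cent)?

$2.67

Peak energy = 0.15 kW × 1 h × 14 = 2.1 kWh
Off-peak energy = 0.15 kW × 5 h × 14 = 10.5 kWh
Cost = 2.1 × $0.27 + 10.5 × $0.20 = $0.567 + $2.1 = $2.67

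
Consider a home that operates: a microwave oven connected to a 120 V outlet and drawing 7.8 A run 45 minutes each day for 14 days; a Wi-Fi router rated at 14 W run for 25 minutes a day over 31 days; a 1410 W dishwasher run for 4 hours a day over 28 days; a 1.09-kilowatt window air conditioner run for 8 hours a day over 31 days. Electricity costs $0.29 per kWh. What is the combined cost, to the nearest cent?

$127.09

microwave oven: Power = 7.8 A × 120 V = 936 W = 0.936 kW
microwave oven: Runtime = 45 min × 14 = 630 min = 10.5 h
microwave oven: 0.936 kW × 10.5 h = 9.828 kWh
Wi-Fi router: Runtime = 25 min × 31 = 775 min = 12.916666… h
Wi-Fi router: 0.014 kW × 12.916666… h = 0.180833… kWh
dishwasher: Runtime = 4 h/day × 28 days = 112 h
dishwasher: 1.41 kW × 112 h = 157.92 kWh
window air conditioner: Runtime = 8 h/day × 31 days = 248 h
window air conditioner: 1.09 kW × 248 h = 270.32 kWh
Total energy = 438.248833… kWh
Cost = 438.248833… × $0.29 = $127.09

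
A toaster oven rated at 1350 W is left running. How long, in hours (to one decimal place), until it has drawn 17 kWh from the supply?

12.6 h

Hours = 17 kWh ÷ 1.35 kW = 12.6 h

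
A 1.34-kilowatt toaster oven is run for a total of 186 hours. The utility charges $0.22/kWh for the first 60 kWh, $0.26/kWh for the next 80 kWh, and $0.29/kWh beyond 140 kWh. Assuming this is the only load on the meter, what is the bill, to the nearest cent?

$65.68

Energy = 1.34 kW × 186 h = 249.24 kWh
Tier 1 (0–60 kWh): 60 × $0.22 = $13.2
Tier 2 (60–140 kWh): 80 × $0.26 = $20.8
Above 140 kWh: 109.24 × $0.29 = $31.6796
Bill = $65.68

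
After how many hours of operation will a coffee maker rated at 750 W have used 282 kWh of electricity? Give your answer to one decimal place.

Hours = 282 kWh ÷ 0.75 kW = 376.0 h

376.0 h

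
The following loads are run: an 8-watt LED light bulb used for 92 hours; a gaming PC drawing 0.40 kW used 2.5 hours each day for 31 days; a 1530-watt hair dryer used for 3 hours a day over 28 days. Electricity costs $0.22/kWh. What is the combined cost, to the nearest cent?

$35.26

LED light bulb: 0.008 kW × 92 h = 0.736 kWh
gaming PC: Runtime = 2.5 h/day × 31 days = 77.5 h
gaming PC: 0.4 kW × 77.5 h = 31 kWh
hair dryer: Runtime = 3 h/day × 28 days = 84 h
hair dryer: 1.53 kW × 84 h = 128.52 kWh
Total energy = 160.256 kWh
Cost = 160.256 × $0.22 = $35.26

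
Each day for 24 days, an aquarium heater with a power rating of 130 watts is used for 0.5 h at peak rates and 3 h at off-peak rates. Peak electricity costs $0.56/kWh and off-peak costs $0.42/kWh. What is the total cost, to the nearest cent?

$4.80

Peak energy = 0.13 kW × 0.5 h × 24 = 1.56 kWh
Off-peak energy = 0.13 kW × 3 h × 24 = 9.36 kWh
Cost = 1.56 × $0.56 + 9.36 × $0.42 = $0.8736 + $3.9312 = $4.80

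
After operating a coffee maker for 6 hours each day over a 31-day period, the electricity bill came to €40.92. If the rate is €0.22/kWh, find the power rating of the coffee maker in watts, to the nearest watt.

1000 W

Energy = €40.92 ÷ €0.22/kWh = 186 kWh
Runtime = 6 h/day × 31 days = 186 h
Power = 186 kWh ÷ 186 h = 1 kW = 1000 W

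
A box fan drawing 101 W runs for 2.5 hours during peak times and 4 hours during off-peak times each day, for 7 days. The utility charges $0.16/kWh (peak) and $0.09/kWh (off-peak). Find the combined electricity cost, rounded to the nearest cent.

Peak energy = 0.101 kW × 2.5 h × 7 = 1.7675 kWh
Off-peak energy = 0.101 kW × 4 h × 7 = 2.828 kWh
Cost = 1.7675 × $0.16 + 2.828 × $0.09 = $0.2828 + $0.25452 = $0.54

$0.54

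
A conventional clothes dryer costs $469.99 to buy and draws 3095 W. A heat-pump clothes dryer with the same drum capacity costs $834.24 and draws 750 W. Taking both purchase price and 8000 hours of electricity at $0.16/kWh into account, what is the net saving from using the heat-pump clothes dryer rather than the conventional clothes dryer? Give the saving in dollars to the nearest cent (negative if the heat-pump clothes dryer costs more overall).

conventional clothes dryer: $469.99 + (3095/1000) kW × 8000 h × $0.16 = $469.99 + $3961.6 = $4431.59
heat-pump clothes dryer: $834.24 + (750/1000) kW × 8000 h × $0.16 = $834.24 + $960 = $1794.24
Saving = $4431.59 − $1794.24 = $2637.35

$2637.35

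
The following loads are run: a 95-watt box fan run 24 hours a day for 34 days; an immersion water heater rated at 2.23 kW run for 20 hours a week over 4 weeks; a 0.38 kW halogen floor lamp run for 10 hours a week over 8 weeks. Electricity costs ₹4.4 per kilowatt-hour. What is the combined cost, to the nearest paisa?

box fan: Runtime = 24 h × 34 = 816 h
box fan: 0.095 kW × 816 h = 77.52 kWh
immersion water heater: Runtime = 20 h/week × 4 weeks = 80 h
immersion water heater: 2.23 kW × 80 h = 178.4 kWh
halogen floor lamp: Runtime = 10 h/week × 8 weeks = 80 h
halogen floor lamp: 0.38 kW × 80 h = 30.4 kWh
Total energy = 286.32 kWh
Cost = 286.32 × ₹4.4 = ₹1259.81

₹1259.81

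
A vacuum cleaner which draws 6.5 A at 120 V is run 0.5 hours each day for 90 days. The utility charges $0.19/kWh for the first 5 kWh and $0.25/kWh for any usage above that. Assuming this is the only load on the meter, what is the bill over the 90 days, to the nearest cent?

$8.48

Power = 6.5 A × 120 V = 780 W = 0.78 kW
Runtime = 0.5 h/day × 90 days = 45 h
Energy = 0.78 kW × 45 h = 35.1 kWh
Tier 1 (0–5 kWh): 5 × $0.19 = $0.95
Above 5 kWh: 30.1 × $0.25 = $7.525
Bill = $8.48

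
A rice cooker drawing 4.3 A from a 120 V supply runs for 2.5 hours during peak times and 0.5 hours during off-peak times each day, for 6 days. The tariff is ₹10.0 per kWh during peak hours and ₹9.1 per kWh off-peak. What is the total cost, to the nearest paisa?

₹91.49

Power = 4.3 A × 120 V = 516 W = 0.516 kW
Peak energy = 0.516 kW × 2.5 h × 6 = 7.74 kWh
Off-peak energy = 0.516 kW × 0.5 h × 6 = 1.548 kWh
Cost = 7.74 × ₹10.0 + 1.548 × ₹9.1 = ₹77.4 + ₹14.0868 = ₹91.49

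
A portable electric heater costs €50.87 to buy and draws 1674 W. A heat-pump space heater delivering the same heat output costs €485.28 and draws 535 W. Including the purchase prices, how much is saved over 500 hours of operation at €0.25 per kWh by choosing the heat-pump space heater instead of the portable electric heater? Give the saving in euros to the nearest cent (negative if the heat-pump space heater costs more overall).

portable electric heater: €50.87 + (1674/1000) kW × 500 h × €0.25 = €50.87 + €209.25 = €260.12
heat-pump space heater: €485.28 + (535/1000) kW × 500 h × €0.25 = €485.28 + €66.875 = €552.155
Saving = €260.12 − €552.155 = −€292.035 → -€292.04

-€292.04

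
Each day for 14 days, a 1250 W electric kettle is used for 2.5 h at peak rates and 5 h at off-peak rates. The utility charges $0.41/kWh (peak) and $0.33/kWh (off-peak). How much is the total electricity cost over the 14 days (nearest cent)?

Peak energy = 1.25 kW × 2.5 h × 14 = 43.75 kWh
Off-peak energy = 1.25 kW × 5 h × 14 = 87.5 kWh
Cost = 43.75 × $0.41 + 87.5 × $0.33 = $17.9375 + $28.875 = $46.81

$46.81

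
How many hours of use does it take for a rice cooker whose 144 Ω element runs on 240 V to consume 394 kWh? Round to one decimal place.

Power = V²/R = 240²/144 = 400 W = 0.4 kW
Hours = 394 kWh ÷ 0.4 kW = 985.0 h

985.0 h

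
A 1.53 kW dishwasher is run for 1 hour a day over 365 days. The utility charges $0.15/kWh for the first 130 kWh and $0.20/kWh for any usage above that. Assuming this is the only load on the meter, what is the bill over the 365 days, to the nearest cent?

Runtime = 1 h/day × 365 days = 365 h
Energy = 1.53 kW × 365 h = 558.45 kWh
Tier 1 (0–130 kWh): 130 × $0.15 = $19.5
Above 130 kWh: 428.45 × $0.20 = $85.69
Bill = $105.19

$105.19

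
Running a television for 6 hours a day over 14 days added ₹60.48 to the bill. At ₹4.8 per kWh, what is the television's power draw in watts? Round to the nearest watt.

Energy = ₹60.48 ÷ ₹4.8/kWh = 12.6 kWh
Runtime = 6 h/day × 14 days = 84 h
Power = 12.6 kWh ÷ 84 h = 0.15 kW = 150 W

150 W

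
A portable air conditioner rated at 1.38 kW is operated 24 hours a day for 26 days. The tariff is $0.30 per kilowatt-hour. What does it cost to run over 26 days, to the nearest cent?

Runtime = 24 h × 26 = 624 h
Energy = 1.38 kW × 624 h = 861.12 kWh
Cost = 861.12 kWh × $0.30/kWh = $258.34

$258.34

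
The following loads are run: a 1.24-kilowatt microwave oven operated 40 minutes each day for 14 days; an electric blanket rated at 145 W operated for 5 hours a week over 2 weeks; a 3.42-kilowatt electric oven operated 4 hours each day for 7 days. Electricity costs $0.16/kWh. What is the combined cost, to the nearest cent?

$17.41

microwave oven: Runtime = 40 min × 14 = 560 min = 9.333333… h
microwave oven: 1.24 kW × 9.333333… h = 11.573333… kWh
electric blanket: Runtime = 5 h/week × 2 weeks = 10 h
electric blanket: 0.145 kW × 10 h = 1.45 kWh
electric oven: Runtime = 4 h/day × 7 days = 28 h
electric oven: 3.42 kW × 28 h = 95.76 kWh
Total energy = 108.783333… kWh
Cost = 108.783333… × $0.16 = $17.41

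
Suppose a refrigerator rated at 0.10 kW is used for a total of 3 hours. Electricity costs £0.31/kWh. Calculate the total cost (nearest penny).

£0.09

Energy = 0.1 kW × 3 h = 0.3 kWh
Cost = 0.3 kWh × £0.31/kWh = £0.09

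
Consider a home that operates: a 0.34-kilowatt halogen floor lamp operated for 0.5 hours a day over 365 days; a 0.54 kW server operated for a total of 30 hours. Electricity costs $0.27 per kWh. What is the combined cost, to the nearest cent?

$21.13

halogen floor lamp: Runtime = 0.5 h/day × 365 days = 182.5 h
halogen floor lamp: 0.34 kW × 182.5 h = 62.05 kWh
server: 0.54 kW × 30 h = 16.2 kWh
Total energy = 78.25 kWh
Cost = 78.25 × $0.27 = $21.13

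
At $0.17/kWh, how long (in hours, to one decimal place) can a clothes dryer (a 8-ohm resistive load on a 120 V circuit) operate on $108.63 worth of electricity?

Power = V²/R = 120²/8 = 1800 W = 1.8 kW
Energy available = $108.63 ÷ $0.17/kWh = 639 kWh
Hours = 639 kWh ÷ 1.8 kW = 355.0 h

355.0 h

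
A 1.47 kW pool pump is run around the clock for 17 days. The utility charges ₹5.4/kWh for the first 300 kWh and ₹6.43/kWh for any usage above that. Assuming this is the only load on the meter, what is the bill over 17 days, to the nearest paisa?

₹3547.46

Runtime = 24 h × 17 = 408 h
Energy = 1.47 kW × 408 h = 599.76 kWh
Tier 1 (0–300 kWh): 300 × ₹5.4 = ₹1620
Above 300 kWh: 299.76 × ₹6.43 = ₹1927.4568
Bill = ₹3547.46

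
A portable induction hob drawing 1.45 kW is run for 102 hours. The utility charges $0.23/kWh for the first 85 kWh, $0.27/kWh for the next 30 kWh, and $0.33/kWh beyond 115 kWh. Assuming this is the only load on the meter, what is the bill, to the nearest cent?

Energy = 1.45 kW × 102 h = 147.9 kWh
Tier 1 (0–85 kWh): 85 × $0.23 = $19.55
Tier 2 (85–115 kWh): 30 × $0.27 = $8.1
Above 115 kWh: 32.9 × $0.33 = $10.857
Bill = $38.51

$38.51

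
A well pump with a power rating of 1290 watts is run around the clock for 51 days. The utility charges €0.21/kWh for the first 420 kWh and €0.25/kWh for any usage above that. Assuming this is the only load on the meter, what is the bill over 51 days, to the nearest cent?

Runtime = 24 h × 51 = 1224 h
Energy = 1.29 kW × 1224 h = 1578.96 kWh
Tier 1 (0–420 kWh): 420 × €0.21 = €88.2
Above 420 kWh: 1158.96 × €0.25 = €289.74
Bill = €377.94

€377.94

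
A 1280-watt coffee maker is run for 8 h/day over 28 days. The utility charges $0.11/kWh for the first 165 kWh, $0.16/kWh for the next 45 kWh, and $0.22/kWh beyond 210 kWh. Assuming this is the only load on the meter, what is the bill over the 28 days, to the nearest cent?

$42.23

Runtime = 8 h/day × 28 days = 224 h
Energy = 1.28 kW × 224 h = 286.72 kWh
Tier 1 (0–165 kWh): 165 × $0.11 = $18.15
Tier 2 (165–210 kWh): 45 × $0.16 = $7.2
Above 210 kWh: 76.72 × $0.22 = $16.8784
Bill = $42.23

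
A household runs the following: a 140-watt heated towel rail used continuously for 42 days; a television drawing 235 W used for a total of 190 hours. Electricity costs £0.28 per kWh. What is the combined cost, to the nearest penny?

heated towel rail: Runtime = 24 h × 42 = 1008 h
heated towel rail: 0.14 kW × 1008 h = 141.12 kWh
television: 0.235 kW × 190 h = 44.65 kWh
Total energy = 185.77 kWh
Cost = 185.77 × £0.28 = £52.02

£52.02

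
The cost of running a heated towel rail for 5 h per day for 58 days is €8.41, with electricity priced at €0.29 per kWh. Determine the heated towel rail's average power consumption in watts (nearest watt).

Energy = €8.41 ÷ €0.29/kWh = 29 kWh
Runtime = 5 h/day × 58 days = 290 h
Power = 29 kWh ÷ 290 h = 0.1 kW = 100 W

100 W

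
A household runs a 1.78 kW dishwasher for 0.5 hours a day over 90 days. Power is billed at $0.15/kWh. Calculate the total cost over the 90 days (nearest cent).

$12.02

Runtime = 0.5 h/day × 90 days = 45 h
Energy = 1.78 kW × 45 h = 80.1 kWh
Cost = 80.1 kWh × $0.15/kWh = $12.02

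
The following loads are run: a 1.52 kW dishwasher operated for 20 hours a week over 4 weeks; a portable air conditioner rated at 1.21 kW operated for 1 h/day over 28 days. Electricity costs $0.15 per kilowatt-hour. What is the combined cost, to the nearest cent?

$23.32

dishwasher: Runtime = 20 h/week × 4 weeks = 80 h
dishwasher: 1.52 kW × 80 h = 121.6 kWh
portable air conditioner: Runtime = 1 h/day × 28 days = 28 h
portable air conditioner: 1.21 kW × 28 h = 33.88 kWh
Total energy = 155.48 kWh
Cost = 155.48 × $0.15 = $23.32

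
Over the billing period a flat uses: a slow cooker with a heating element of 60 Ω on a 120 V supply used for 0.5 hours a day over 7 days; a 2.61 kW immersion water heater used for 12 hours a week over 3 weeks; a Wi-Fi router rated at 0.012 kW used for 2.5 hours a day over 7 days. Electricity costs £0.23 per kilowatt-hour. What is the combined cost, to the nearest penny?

£21.85

slow cooker: Power = V²/R = 120²/60 = 240 W = 0.24 kW
slow cooker: Runtime = 0.5 h/day × 7 days = 3.5 h
slow cooker: 0.24 kW × 3.5 h = 0.84 kWh
immersion water heater: Runtime = 12 h/week × 3 weeks = 36 h
immersion water heater: 2.61 kW × 36 h = 93.96 kWh
Wi-Fi router: Runtime = 2.5 h/day × 7 days = 17.5 h
Wi-Fi router: 0.012 kW × 17.5 h = 0.21 kWh
Total energy = 95.01 kWh
Cost = 95.01 × £0.23 = £21.85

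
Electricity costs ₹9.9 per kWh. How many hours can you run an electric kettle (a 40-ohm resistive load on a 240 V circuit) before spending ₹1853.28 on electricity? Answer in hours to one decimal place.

Power = V²/R = 240²/40 = 1440 W = 1.44 kW
Energy available = ₹1853.28 ÷ ₹9.9/kWh = 187.2 kWh
Hours = 187.2 kWh ÷ 1.44 kW = 130.0 h

130.0 h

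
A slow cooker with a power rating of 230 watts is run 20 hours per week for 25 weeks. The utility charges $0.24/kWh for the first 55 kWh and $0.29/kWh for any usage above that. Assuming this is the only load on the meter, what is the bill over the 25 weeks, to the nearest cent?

$30.60

Runtime = 20 h/week × 25 weeks = 500 h
Energy = 0.23 kW × 500 h = 115 kWh
Tier 1 (0–55 kWh): 55 × $0.24 = $13.2
Above 55 kWh: 60 × $0.29 = $17.4
Bill = $30.60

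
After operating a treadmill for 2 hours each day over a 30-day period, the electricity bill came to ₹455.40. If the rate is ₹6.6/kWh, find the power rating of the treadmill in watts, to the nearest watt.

1150 W

Energy = ₹455.40 ÷ ₹6.6/kWh = 69 kWh
Runtime = 2 h/day × 30 days = 60 h
Power = 69 kWh ÷ 60 h = 1.15 kW = 1150 W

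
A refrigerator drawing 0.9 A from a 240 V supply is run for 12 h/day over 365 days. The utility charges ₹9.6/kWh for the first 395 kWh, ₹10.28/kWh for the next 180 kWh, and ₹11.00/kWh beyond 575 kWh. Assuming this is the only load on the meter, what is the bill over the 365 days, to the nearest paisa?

₹9724.28

Power = 0.9 A × 240 V = 216 W = 0.216 kW
Runtime = 12 h/day × 365 days = 4380 h
Energy = 0.216 kW × 4380 h = 946.08 kWh
Tier 1 (0–395 kWh): 395 × ₹9.6 = ₹3792
Tier 2 (395–575 kWh): 180 × ₹10.28 = ₹1850.4
Above 575 kWh: 371.08 × ₹11.00 = ₹4081.88
Bill = ₹9724.28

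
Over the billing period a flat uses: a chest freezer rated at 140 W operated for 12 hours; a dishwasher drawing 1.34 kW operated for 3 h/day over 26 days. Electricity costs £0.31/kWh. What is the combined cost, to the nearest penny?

£32.92

chest freezer: 0.14 kW × 12 h = 1.68 kWh
dishwasher: Runtime = 3 h/day × 26 days = 78 h
dishwasher: 1.34 kW × 78 h = 104.52 kWh
Total energy = 106.2 kWh
Cost = 106.2 × £0.31 = £32.92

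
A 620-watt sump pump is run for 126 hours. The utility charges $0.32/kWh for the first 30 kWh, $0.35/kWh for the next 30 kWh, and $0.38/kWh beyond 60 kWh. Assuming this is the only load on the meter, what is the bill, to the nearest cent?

Energy = 0.62 kW × 126 h = 78.12 kWh
Tier 1 (0–30 kWh): 30 × $0.32 = $9.6
Tier 2 (30–60 kWh): 30 × $0.35 = $10.5
Above 60 kWh: 18.12 × $0.38 = $6.8856
Bill = $26.99

$26.99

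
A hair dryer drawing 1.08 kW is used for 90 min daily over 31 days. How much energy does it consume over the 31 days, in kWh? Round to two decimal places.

50.22 kWh

Runtime = 90 min × 31 = 2790 min = 46.5 h
Energy = 1.08 kW × 46.5 h = 50.22 kWh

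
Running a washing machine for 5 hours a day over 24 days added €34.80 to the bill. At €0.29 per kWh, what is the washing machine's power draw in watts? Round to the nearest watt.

Energy = €34.80 ÷ €0.29/kWh = 120 kWh
Runtime = 5 h/day × 24 days = 120 h
Power = 120 kWh ÷ 120 h = 1 kW = 1000 W

1000 W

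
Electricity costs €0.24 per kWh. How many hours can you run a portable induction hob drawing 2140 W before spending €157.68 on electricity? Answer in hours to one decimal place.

307.0 h

Energy available = €157.68 ÷ €0.24/kWh = 657 kWh
Hours = 657 kWh ÷ 2.14 kW = 307.0 h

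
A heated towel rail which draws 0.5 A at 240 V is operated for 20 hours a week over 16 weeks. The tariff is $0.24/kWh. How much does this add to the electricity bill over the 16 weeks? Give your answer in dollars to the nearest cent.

$9.22

Power = 0.5 A × 240 V = 120 W = 0.12 kW
Runtime = 20 h/week × 16 weeks = 320 h
Energy = 0.12 kW × 320 h = 38.4 kWh
Cost = 38.4 kWh × $0.24/kWh = $9.22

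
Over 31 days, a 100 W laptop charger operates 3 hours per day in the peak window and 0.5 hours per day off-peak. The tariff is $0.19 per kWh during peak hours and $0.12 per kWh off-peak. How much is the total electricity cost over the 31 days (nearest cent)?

$1.95

Peak energy = 0.1 kW × 3 h × 31 = 9.3 kWh
Off-peak energy = 0.1 kW × 0.5 h × 31 = 1.55 kWh
Cost = 9.3 × $0.19 + 1.55 × $0.12 = $1.767 + $0.186 = $1.95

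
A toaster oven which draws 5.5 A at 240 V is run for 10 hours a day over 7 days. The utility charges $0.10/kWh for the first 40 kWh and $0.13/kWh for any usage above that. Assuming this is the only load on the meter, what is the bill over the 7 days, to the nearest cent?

Power = 5.5 A × 240 V = 1320 W = 1.32 kW
Runtime = 10 h/day × 7 days = 70 h
Energy = 1.32 kW × 70 h = 92.4 kWh
Tier 1 (0–40 kWh): 40 × $0.10 = $4
Above 40 kWh: 52.4 × $0.13 = $6.812
Bill = $10.81

$10.81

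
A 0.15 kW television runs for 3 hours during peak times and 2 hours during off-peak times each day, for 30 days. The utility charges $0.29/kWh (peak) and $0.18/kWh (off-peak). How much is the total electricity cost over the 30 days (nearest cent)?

$5.54

Peak energy = 0.15 kW × 3 h × 30 = 13.5 kWh
Off-peak energy = 0.15 kW × 2 h × 30 = 9 kWh
Cost = 13.5 × $0.29 + 9 × $0.18 = $3.915 + $1.62 = $5.54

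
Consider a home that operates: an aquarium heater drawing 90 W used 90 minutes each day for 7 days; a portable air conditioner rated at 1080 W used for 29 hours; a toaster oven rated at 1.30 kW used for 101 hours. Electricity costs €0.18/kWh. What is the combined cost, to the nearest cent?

aquarium heater: Runtime = 90 min × 7 = 630 min = 10.5 h
aquarium heater: 0.09 kW × 10.5 h = 0.945 kWh
portable air conditioner: 1.08 kW × 29 h = 31.32 kWh
toaster oven: 1.3 kW × 101 h = 131.3 kWh
Total energy = 163.565 kWh
Cost = 163.565 × €0.18 = €29.44

€29.44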